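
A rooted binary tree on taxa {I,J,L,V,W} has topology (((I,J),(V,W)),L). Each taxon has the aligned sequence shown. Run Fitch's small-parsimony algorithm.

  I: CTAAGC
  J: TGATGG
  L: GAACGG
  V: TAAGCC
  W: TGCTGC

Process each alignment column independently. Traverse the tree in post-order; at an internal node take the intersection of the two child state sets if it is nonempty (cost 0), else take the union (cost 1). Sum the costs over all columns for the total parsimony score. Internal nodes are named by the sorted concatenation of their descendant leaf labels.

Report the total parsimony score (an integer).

IJ@0: {C} ∪ {T} = {C,T} (union, +1)
VW@0: {T} ∩ {T} = {T} (intersection, +0)
IJVW@0: {C,T} ∩ {T} = {T} (intersection, +0)
IJLVW@0: {T} ∪ {G} = {G,T} (union, +1)
IJ@1: {T} ∪ {G} = {G,T} (union, +1)
VW@1: {A} ∪ {G} = {A,G} (union, +1)
IJVW@1: {G,T} ∩ {A,G} = {G} (intersection, +0)
IJLVW@1: {G} ∪ {A} = {A,G} (union, +1)
IJ@2: {A} ∩ {A} = {A} (intersection, +0)
VW@2: {A} ∪ {C} = {A,C} (union, +1)
IJVW@2: {A} ∩ {A,C} = {A} (intersection, +0)
IJLVW@2: {A} ∩ {A} = {A} (intersection, +0)
IJ@3: {A} ∪ {T} = {A,T} (union, +1)
VW@3: {G} ∪ {T} = {G,T} (union, +1)
IJVW@3: {A,T} ∩ {G,T} = {T} (intersection, +0)
IJLVW@3: {T} ∪ {C} = {C,T} (union, +1)
IJ@4: {G} ∩ {G} = {G} (intersection, +0)
VW@4: {C} ∪ {G} = {C,G} (union, +1)
IJVW@4: {G} ∩ {C,G} = {G} (intersection, +0)
IJLVW@4: {G} ∩ {G} = {G} (intersection, +0)
IJ@5: {C} ∪ {G} = {C,G} (union, +1)
VW@5: {C} ∩ {C} = {C} (intersection, +0)
IJVW@5: {C,G} ∩ {C} = {C} (intersection, +0)
IJLVW@5: {C} ∪ {G} = {C,G} (union, +1)
per-site changes: [2, 3, 1, 3, 1, 2]; total = 12

12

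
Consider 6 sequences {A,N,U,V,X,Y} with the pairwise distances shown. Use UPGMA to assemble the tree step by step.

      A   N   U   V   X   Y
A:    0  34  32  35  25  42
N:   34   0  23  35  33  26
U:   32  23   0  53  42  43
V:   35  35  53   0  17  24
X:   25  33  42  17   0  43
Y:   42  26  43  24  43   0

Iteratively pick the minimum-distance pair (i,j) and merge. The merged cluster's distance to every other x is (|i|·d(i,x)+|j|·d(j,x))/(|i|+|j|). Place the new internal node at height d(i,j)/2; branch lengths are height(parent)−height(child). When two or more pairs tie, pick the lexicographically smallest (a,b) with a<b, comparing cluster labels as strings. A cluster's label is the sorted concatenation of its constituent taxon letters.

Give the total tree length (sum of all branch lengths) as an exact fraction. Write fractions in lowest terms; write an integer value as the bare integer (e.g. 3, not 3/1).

3233/36

1. join V+X (d=17) ⇒ VX; edges |V|=17/2, |X|=17/2
  updated: d(A,VX)=30, d(N,VX)=34, d(U,VX)=95/2, d(VX,Y)=67/2
2. join N+U (d=23) ⇒ NU; edges |N|=23/2, |U|=23/2
  updated: d(A,NU)=33, d(NU,VX)=163/4, d(NU,Y)=69/2
3. join A+VX (d=30) ⇒ AVX; edges |A|=15, |VX|=13/2
  updated: d(AVX,NU)=229/6, d(AVX,Y)=109/3
4. join NU+Y (d=69/2) ⇒ NUY; edges |NU|=23/4, |Y|=69/4
  updated: d(AVX,NUY)=338/9
5. join AVX+NUY (d=338/9) ⇒ ANUVXY; edges |AVX|=34/9, |NUY|=55/36
final tree: ((A:15,(V:17/2,X:17/2):13/2):34/9,((N:23/2,U:23/2):23/4,Y:69/4):55/36)
total length: 3233/36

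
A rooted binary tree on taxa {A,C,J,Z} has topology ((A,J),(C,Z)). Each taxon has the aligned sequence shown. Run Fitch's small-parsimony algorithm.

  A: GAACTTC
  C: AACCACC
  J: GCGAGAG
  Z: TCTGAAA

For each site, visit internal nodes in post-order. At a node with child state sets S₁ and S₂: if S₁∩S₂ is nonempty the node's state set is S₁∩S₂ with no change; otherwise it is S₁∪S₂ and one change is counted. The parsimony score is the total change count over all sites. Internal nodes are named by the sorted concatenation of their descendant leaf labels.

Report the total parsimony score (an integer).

AJ@0: {G} ∩ {G} = {G} (intersection, +0)
CZ@0: {A} ∪ {T} = {A,T} (union, +1)
ACJZ@0: {G} ∪ {A,T} = {A,G,T} (union, +1)
AJ@1: {A} ∪ {C} = {A,C} (union, +1)
CZ@1: {A} ∪ {C} = {A,C} (union, +1)
ACJZ@1: {A,C} ∩ {A,C} = {A,C} (intersection, +0)
AJ@2: {A} ∪ {G} = {A,G} (union, +1)
CZ@2: {C} ∪ {T} = {C,T} (union, +1)
ACJZ@2: {A,G} ∪ {C,T} = {A,C,G,T} (union, +1)
AJ@3: {C} ∪ {A} = {A,C} (union, +1)
CZ@3: {C} ∪ {G} = {C,G} (union, +1)
ACJZ@3: {A,C} ∩ {C,G} = {C} (intersection, +0)
AJ@4: {T} ∪ {G} = {G,T} (union, +1)
CZ@4: {A} ∩ {A} = {A} (intersection, +0)
ACJZ@4: {G,T} ∪ {A} = {A,G,T} (union, +1)
AJ@5: {T} ∪ {A} = {A,T} (union, +1)
CZ@5: {C} ∪ {A} = {A,C} (union, +1)
ACJZ@5: {A,T} ∩ {A,C} = {A} (intersection, +0)
AJ@6: {C} ∪ {G} = {C,G} (union, +1)
CZ@6: {C} ∪ {A} = {A,C} (union, +1)
ACJZ@6: {C,G} ∩ {A,C} = {C} (intersection, +0)
per-site changes: [2, 2, 3, 2, 2, 2, 2]; total = 15

15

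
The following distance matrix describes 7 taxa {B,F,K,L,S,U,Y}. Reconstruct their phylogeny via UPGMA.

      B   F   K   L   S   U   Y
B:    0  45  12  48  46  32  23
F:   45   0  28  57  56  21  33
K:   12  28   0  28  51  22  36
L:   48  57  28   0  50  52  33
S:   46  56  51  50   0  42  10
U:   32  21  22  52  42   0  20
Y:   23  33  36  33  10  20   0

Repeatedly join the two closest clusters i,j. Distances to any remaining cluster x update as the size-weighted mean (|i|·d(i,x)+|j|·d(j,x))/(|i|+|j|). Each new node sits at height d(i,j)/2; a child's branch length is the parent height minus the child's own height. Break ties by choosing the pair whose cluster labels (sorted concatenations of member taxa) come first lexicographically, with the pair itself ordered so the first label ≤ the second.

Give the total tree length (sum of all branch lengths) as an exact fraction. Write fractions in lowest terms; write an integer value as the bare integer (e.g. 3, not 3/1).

iteration 1: select S,Y (d=10); attach at lengths (5, 5); label the merged cluster SY
  updated: d(B,SY)=69/2, d(F,SY)=89/2, d(K,SY)=87/2, d(L,SY)=83/2, d(SY,U)=31
iteration 2: select B,K (d=12); attach at lengths (6, 6); label the merged cluster BK
  updated: d(BK,F)=73/2, d(BK,L)=38, d(BK,SY)=39, d(BK,U)=27
iteration 3: select F,U (d=21); attach at lengths (21/2, 21/2); label the merged cluster FU
  updated: d(BK,FU)=127/4, d(FU,L)=109/2, d(FU,SY)=151/4
iteration 4: select BK,FU (d=127/4); attach at lengths (79/8, 43/8); label the merged cluster BFKU
  updated: d(BFKU,L)=185/4, d(BFKU,SY)=307/8
iteration 5: select BFKU,SY (d=307/8); attach at lengths (53/16, 227/16); label the merged cluster BFKSUY
  updated: d(BFKSUY,L)=134/3
iteration 6: select BFKSUY,L (d=134/3); attach at lengths (151/48, 67/3); label the merged cluster BFKLSUY
final tree: ((((B:6,K:6):79/8,(F:21/2,U:21/2):43/8):53/16,(S:5,Y:5):227/16):151/48,L:67/3)
total length: 4859/48

4859/48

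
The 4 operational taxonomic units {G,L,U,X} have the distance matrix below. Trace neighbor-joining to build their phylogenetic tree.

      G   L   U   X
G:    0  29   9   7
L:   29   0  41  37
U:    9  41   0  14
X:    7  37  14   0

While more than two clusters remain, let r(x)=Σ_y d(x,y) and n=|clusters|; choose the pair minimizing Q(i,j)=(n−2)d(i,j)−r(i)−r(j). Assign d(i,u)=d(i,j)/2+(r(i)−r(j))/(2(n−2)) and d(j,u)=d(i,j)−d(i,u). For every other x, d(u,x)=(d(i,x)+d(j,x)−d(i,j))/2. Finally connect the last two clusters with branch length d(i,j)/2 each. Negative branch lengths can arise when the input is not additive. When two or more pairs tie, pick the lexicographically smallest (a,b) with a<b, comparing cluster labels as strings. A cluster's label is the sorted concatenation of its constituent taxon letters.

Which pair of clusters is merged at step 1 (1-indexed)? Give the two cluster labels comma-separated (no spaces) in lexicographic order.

1. join G+L (d=29, Q=-94) ⇒ GL; edges |G|=-1, |L|=30
  updated: d(GL,U)=21/2, d(GL,X)=15/2
2. join GL+U (d=21/2, Q=-32) ⇒ GLU; edges |GL|=2, |U|=17/2
  updated: d(GLU,X)=11/2
3. join GLU+X (d=11/2) ⇒ GLUX; edges |GLU|=11/4, |X|=11/4
final tree: (((G:-1,L:30):2,U:17/2):11/4,X:11/4)
total length: 45

G,L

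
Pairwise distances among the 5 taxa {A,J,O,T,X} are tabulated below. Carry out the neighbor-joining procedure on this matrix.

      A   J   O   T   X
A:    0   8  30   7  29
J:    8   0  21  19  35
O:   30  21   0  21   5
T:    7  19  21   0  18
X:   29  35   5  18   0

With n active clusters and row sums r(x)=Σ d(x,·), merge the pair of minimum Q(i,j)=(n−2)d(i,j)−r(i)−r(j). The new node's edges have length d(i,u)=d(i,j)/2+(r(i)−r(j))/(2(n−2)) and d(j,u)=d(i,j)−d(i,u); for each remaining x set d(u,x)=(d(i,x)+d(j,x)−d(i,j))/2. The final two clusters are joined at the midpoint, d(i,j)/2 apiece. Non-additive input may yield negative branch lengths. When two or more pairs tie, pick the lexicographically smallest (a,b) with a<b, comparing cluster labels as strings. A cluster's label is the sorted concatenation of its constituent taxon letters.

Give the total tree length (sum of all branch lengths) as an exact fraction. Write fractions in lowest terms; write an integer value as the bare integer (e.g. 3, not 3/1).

1. join O+X (d=5, Q=-149) ⇒ OX; edges |O|=5/6, |X|=25/6
  updated: d(A,OX)=27, d(J,OX)=51/2, d(OX,T)=17
2. join A+J (d=8, Q=-157/2) ⇒ AJ; edges |A|=11/8, |J|=53/8
  updated: d(AJ,OX)=89/4, d(AJ,T)=9
3. join AJ+OX (d=89/4, Q=-193/4) ⇒ AJOX; edges |AJ|=57/8, |OX|=121/8
  updated: d(AJOX,T)=15/8
4. join AJOX+T (d=15/8) ⇒ AJOTX; edges |AJOX|=15/16, |T|=15/16
final tree: (((A:11/8,J:53/8):57/8,(O:5/6,X:25/6):121/8):15/16,T:15/16)
total length: 297/8

297/8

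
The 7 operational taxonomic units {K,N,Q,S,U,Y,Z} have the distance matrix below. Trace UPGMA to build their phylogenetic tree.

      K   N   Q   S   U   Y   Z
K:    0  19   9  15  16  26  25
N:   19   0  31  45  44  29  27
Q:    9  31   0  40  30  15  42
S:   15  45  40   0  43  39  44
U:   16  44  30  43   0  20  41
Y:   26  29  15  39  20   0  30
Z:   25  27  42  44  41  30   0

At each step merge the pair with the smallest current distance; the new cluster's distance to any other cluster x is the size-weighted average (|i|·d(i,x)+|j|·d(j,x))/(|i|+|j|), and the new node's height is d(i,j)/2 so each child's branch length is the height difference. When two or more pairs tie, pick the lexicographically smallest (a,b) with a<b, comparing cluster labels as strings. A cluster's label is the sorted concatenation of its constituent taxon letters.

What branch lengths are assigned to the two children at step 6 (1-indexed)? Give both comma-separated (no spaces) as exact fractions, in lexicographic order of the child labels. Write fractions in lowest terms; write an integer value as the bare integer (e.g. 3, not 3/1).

121/48,113/6

step 1: merge (K,Q) at d=9; branch lengths K→9/2, Q→9/2; new cluster KQ
  updated: d(KQ,N)=25, d(KQ,S)=55/2, d(KQ,U)=23, d(KQ,Y)=41/2, d(KQ,Z)=67/2
step 2: merge (U,Y) at d=20; branch lengths U→10, Y→10; new cluster UY
  updated: d(KQ,UY)=87/4, d(N,UY)=73/2, d(S,UY)=41, d(UY,Z)=71/2
step 3: merge (KQ,UY) at d=87/4; branch lengths KQ→51/8, UY→7/8; new cluster KQUY
  updated: d(KQUY,N)=123/4, d(KQUY,S)=137/4, d(KQUY,Z)=69/2
step 4: merge (N,Z) at d=27; branch lengths N→27/2, Z→27/2; new cluster NZ
  updated: d(KQUY,NZ)=261/8, d(NZ,S)=89/2
step 5: merge (KQUY,NZ) at d=261/8; branch lengths KQUY→87/16, NZ→45/16; new cluster KNQUYZ
  updated: d(KNQUYZ,S)=113/3
step 6: merge (KNQUYZ,S) at d=113/3; branch lengths KNQUYZ→121/48, S→113/6; new cluster KNQSUYZ
final tree: ((((K:9/2,Q:9/2):51/8,(U:10,Y:10):7/8):87/16,(N:27/2,Z:27/2):45/16):121/48,S:113/6)
total length: 4457/48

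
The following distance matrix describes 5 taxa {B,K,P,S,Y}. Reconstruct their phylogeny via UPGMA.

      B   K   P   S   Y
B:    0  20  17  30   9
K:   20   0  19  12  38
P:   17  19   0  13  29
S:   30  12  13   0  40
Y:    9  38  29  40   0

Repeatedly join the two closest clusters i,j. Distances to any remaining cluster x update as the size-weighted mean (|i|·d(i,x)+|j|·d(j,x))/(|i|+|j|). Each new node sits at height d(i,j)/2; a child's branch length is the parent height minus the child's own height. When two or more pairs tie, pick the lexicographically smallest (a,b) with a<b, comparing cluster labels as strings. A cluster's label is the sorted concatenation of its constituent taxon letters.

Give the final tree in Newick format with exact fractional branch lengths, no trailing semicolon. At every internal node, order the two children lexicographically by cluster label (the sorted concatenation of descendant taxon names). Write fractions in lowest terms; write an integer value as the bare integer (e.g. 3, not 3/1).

((B:9/2,Y:9/2):10,((K:6,S:6):2,P:8):13/2)

1. join B+Y (d=9) ⇒ BY; edges |B|=9/2, |Y|=9/2
  updated: d(BY,K)=29, d(BY,P)=23, d(BY,S)=35
2. join K+S (d=12) ⇒ KS; edges |K|=6, |S|=6
  updated: d(BY,KS)=32, d(KS,P)=16
3. join KS+P (d=16) ⇒ KPS; edges |KS|=2, |P|=8
  updated: d(BY,KPS)=29
4. join BY+KPS (d=29) ⇒ BKPSY; edges |BY|=10, |KPS|=13/2
final tree: ((B:9/2,Y:9/2):10,((K:6,S:6):2,P:8):13/2)
total length: 95/2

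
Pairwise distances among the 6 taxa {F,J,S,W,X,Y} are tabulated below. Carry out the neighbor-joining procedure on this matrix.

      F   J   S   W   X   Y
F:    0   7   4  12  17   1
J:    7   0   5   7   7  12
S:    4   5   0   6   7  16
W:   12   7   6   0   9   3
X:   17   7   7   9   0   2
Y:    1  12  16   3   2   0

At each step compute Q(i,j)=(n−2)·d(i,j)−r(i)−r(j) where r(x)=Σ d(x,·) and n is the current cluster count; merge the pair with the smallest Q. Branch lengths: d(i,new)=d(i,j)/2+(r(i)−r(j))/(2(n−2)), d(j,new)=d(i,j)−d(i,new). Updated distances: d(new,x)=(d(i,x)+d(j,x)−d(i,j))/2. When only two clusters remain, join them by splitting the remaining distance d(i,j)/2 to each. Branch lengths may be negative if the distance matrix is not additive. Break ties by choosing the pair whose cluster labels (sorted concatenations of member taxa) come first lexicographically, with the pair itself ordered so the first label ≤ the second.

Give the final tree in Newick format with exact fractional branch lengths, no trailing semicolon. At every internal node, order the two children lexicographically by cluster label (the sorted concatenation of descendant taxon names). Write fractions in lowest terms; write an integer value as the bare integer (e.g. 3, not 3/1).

(((((F:11/8,Y:-3/8):53/12,W:31/12):23/16,X:65/16):7/16,J:41/16):39/32,S:39/32)

1. join F+Y (d=1, Q=-71) ⇒ FY; edges |F|=11/8, |Y|=-3/8
  updated: d(FY,J)=9, d(FY,S)=19/2, d(FY,W)=7, d(FY,X)=9
2. join FY+W (d=7, Q=-85/2) ⇒ FWY; edges |FY|=53/12, |W|=31/12
  updated: d(FWY,J)=9/2, d(FWY,S)=17/4, d(FWY,X)=11/2
3. join FWY+X (d=11/2, Q=-91/4) ⇒ FWXY; edges |FWY|=23/16, |X|=65/16
  updated: d(FWXY,J)=3, d(FWXY,S)=23/8
4. join FWXY+J (d=3, Q=-87/8) ⇒ FJWXY; edges |FWXY|=7/16, |J|=41/16
  updated: d(FJWXY,S)=39/16
5. join FJWXY+S (d=39/16) ⇒ FJSWXY; edges |FJWXY|=39/32, |S|=39/32
final tree: (((((F:11/8,Y:-3/8):53/12,W:31/12):23/16,X:65/16):7/16,J:41/16):39/32,S:39/32)
total length: 303/16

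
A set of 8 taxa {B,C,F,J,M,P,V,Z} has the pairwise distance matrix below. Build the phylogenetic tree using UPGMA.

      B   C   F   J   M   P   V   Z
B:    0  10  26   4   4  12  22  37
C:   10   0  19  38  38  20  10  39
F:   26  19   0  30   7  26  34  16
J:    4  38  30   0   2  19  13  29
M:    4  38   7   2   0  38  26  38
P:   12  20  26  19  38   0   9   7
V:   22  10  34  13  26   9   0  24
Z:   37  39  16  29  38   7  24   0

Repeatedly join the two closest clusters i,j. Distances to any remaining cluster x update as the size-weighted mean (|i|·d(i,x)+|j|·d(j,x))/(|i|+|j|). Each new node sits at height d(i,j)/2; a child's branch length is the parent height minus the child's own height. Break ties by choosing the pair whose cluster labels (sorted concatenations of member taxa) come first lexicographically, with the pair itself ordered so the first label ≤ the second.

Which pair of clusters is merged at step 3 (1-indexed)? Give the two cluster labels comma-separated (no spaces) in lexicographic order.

P,Z

step 1: merge (J,M) at d=2; branch lengths J→1, M→1; new cluster JM
  updated: d(B,JM)=4, d(C,JM)=38, d(F,JM)=37/2, d(JM,P)=57/2, d(JM,V)=39/2, d(JM,Z)=67/2
step 2: merge (B,JM) at d=4; branch lengths B→2, JM→1; new cluster BJM
  updated: d(BJM,C)=86/3, d(BJM,F)=21, d(BJM,P)=23, d(BJM,V)=61/3, d(BJM,Z)=104/3
step 3: merge (P,Z) at d=7; branch lengths P→7/2, Z→7/2; new cluster PZ
  updated: d(BJM,PZ)=173/6, d(C,PZ)=59/2, d(F,PZ)=21, d(PZ,V)=33/2
step 4: merge (C,V) at d=10; branch lengths C→5, V→5; new cluster CV
  updated: d(BJM,CV)=49/2, d(CV,F)=53/2, d(CV,PZ)=23
step 5: merge (BJM,F) at d=21; branch lengths BJM→17/2, F→21/2; new cluster BFJM
  updated: d(BFJM,CV)=25, d(BFJM,PZ)=215/8
step 6: merge (CV,PZ) at d=23; branch lengths CV→13/2, PZ→8; new cluster CPVZ
  updated: d(BFJM,CPVZ)=415/16
step 7: merge (BFJM,CPVZ) at d=415/16; branch lengths BFJM→79/32, CPVZ→47/32; new cluster BCFJMPVZ
final tree: (((B:2,(J:1,M:1):1):17/2,F:21/2):79/32,((C:5,V:5):13/2,(P:7/2,Z:7/2):8):47/32)
total length: 951/16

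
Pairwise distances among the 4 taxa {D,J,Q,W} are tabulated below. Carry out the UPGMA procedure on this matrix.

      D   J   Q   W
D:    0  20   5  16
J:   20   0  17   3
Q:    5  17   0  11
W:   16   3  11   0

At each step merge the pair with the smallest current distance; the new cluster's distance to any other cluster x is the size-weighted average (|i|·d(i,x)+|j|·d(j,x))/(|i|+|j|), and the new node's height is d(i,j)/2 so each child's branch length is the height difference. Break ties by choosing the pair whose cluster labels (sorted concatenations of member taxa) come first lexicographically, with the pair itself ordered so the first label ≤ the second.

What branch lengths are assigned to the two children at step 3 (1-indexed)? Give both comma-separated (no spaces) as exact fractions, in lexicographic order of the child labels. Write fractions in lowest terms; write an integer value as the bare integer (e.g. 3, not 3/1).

11/2,13/2

iteration 1: select J,W (d=3); attach at lengths (3/2, 3/2); label the merged cluster JW
  updated: d(D,JW)=18, d(JW,Q)=14
iteration 2: select D,Q (d=5); attach at lengths (5/2, 5/2); label the merged cluster DQ
  updated: d(DQ,JW)=16
iteration 3: select DQ,JW (d=16); attach at lengths (11/2, 13/2); label the merged cluster DJQW
final tree: ((D:5/2,Q:5/2):11/2,(J:3/2,W:3/2):13/2)
total length: 20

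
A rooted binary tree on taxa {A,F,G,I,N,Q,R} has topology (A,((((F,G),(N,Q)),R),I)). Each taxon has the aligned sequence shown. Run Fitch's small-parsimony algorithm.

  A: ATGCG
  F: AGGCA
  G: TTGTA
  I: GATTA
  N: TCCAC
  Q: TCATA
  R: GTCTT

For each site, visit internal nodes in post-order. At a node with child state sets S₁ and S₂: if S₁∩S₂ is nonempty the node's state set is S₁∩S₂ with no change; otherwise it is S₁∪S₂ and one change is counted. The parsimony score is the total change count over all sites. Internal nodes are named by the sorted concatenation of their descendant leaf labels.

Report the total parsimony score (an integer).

16

site 0, node FG: F={A} ∪ G={T} → {A,T} (+1)
site 0, node NQ: N={T} ∩ Q={T} → {T} (+0)
site 0, node FGNQ: FG={A,T} ∩ NQ={T} → {T} (+0)
site 0, node FGNQR: FGNQ={T} ∪ R={G} → {G,T} (+1)
site 0, node FGINQR: FGNQR={G,T} ∩ I={G} → {G} (+0)
site 0, node AFGINQR: A={A} ∪ FGINQR={G} → {A,G} (+1)
site 1, node FG: F={G} ∪ G={T} → {G,T} (+1)
site 1, node NQ: N={C} ∩ Q={C} → {C} (+0)
site 1, node FGNQ: FG={G,T} ∪ NQ={C} → {C,G,T} (+1)
site 1, node FGNQR: FGNQ={C,G,T} ∩ R={T} → {T} (+0)
site 1, node FGINQR: FGNQR={T} ∪ I={A} → {A,T} (+1)
site 1, node AFGINQR: A={T} ∩ FGINQR={A,T} → {T} (+0)
site 2, node FG: F={G} ∩ G={G} → {G} (+0)
site 2, node NQ: N={C} ∪ Q={A} → {A,C} (+1)
site 2, node FGNQ: FG={G} ∪ NQ={A,C} → {A,C,G} (+1)
site 2, node FGNQR: FGNQ={A,C,G} ∩ R={C} → {C} (+0)
site 2, node FGINQR: FGNQR={C} ∪ I={T} → {C,T} (+1)
site 2, node AFGINQR: A={G} ∪ FGINQR={C,T} → {C,G,T} (+1)
site 3, node FG: F={C} ∪ G={T} → {C,T} (+1)
site 3, node NQ: N={A} ∪ Q={T} → {A,T} (+1)
site 3, node FGNQ: FG={C,T} ∩ NQ={A,T} → {T} (+0)
site 3, node FGNQR: FGNQ={T} ∩ R={T} → {T} (+0)
site 3, node FGINQR: FGNQR={T} ∩ I={T} → {T} (+0)
site 3, node AFGINQR: A={C} ∪ FGINQR={T} → {C,T} (+1)
site 4, node FG: F={A} ∩ G={A} → {A} (+0)
site 4, node NQ: N={C} ∪ Q={A} → {A,C} (+1)
site 4, node FGNQ: FG={A} ∩ NQ={A,C} → {A} (+0)
site 4, node FGNQR: FGNQ={A} ∪ R={T} → {A,T} (+1)
site 4, node FGINQR: FGNQR={A,T} ∩ I={A} → {A} (+0)
site 4, node AFGINQR: A={G} ∪ FGINQR={A} → {A,G} (+1)
per-site changes: [3, 3, 4, 3, 3]; total = 16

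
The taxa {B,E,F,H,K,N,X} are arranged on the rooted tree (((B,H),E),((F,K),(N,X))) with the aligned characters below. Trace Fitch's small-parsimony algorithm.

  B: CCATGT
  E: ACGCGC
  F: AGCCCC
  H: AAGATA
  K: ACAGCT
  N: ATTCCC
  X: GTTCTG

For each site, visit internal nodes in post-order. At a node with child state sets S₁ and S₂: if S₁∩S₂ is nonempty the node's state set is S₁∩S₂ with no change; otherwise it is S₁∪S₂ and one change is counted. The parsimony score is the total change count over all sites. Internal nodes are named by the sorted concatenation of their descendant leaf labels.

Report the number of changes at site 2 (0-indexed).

[col 0] BH: children B:{C}, H:{A} ∪→ {A,C}; cost 1
[col 0] BEH: children BH:{A,C}, E:{A} ∩→ {A}; cost 0
[col 0] FK: children F:{A}, K:{A} ∩→ {A}; cost 0
[col 0] NX: children N:{A}, X:{G} ∪→ {A,G}; cost 1
[col 0] FKNX: children FK:{A}, NX:{A,G} ∩→ {A}; cost 0
[col 0] BEFHKNX: children BEH:{A}, FKNX:{A} ∩→ {A}; cost 0
[col 1] BH: children B:{C}, H:{A} ∪→ {A,C}; cost 1
[col 1] BEH: children BH:{A,C}, E:{C} ∩→ {C}; cost 0
[col 1] FK: children F:{G}, K:{C} ∪→ {C,G}; cost 1
[col 1] NX: children N:{T}, X:{T} ∩→ {T}; cost 0
[col 1] FKNX: children FK:{C,G}, NX:{T} ∪→ {C,G,T}; cost 1
[col 1] BEFHKNX: children BEH:{C}, FKNX:{C,G,T} ∩→ {C}; cost 0
[col 2] BH: children B:{A}, H:{G} ∪→ {A,G}; cost 1
[col 2] BEH: children BH:{A,G}, E:{G} ∩→ {G}; cost 0
[col 2] FK: children F:{C}, K:{A} ∪→ {A,C}; cost 1
[col 2] NX: children N:{T}, X:{T} ∩→ {T}; cost 0
[col 2] FKNX: children FK:{A,C}, NX:{T} ∪→ {A,C,T}; cost 1
[col 2] BEFHKNX: children BEH:{G}, FKNX:{A,C,T} ∪→ {A,C,G,T}; cost 1
[col 3] BH: children B:{T}, H:{A} ∪→ {A,T}; cost 1
[col 3] BEH: children BH:{A,T}, E:{C} ∪→ {A,C,T}; cost 1
[col 3] FK: children F:{C}, K:{G} ∪→ {C,G}; cost 1
[col 3] NX: children N:{C}, X:{C} ∩→ {C}; cost 0
[col 3] FKNX: children FK:{C,G}, NX:{C} ∩→ {C}; cost 0
[col 3] BEFHKNX: children BEH:{A,C,T}, FKNX:{C} ∩→ {C}; cost 0
[col 4] BH: children B:{G}, H:{T} ∪→ {G,T}; cost 1
[col 4] BEH: children BH:{G,T}, E:{G} ∩→ {G}; cost 0
[col 4] FK: children F:{C}, K:{C} ∩→ {C}; cost 0
[col 4] NX: children N:{C}, X:{T} ∪→ {C,T}; cost 1
[col 4] FKNX: children FK:{C}, NX:{C,T} ∩→ {C}; cost 0
[col 4] BEFHKNX: children BEH:{G}, FKNX:{C} ∪→ {C,G}; cost 1
[col 5] BH: children B:{T}, H:{A} ∪→ {A,T}; cost 1
[col 5] BEH: children BH:{A,T}, E:{C} ∪→ {A,C,T}; cost 1
[col 5] FK: children F:{C}, K:{T} ∪→ {C,T}; cost 1
[col 5] NX: children N:{C}, X:{G} ∪→ {C,G}; cost 1
[col 5] FKNX: children FK:{C,T}, NX:{C,G} ∩→ {C}; cost 0
[col 5] BEFHKNX: children BEH:{A,C,T}, FKNX:{C} ∩→ {C}; cost 0
per-site changes: [2, 3, 4, 3, 3, 4]; total = 19

4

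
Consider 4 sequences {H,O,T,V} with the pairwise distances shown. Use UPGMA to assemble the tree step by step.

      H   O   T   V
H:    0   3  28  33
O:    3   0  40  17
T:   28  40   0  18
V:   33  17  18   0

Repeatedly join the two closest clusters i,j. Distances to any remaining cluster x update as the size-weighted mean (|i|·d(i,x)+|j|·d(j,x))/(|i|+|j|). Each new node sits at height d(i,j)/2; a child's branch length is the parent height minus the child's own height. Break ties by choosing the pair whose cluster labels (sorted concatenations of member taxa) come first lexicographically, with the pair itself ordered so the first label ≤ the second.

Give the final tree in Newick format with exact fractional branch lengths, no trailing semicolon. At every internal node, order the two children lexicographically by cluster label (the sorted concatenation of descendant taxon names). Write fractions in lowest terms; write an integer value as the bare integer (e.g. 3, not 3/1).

iteration 1: select H,O (d=3); attach at lengths (3/2, 3/2); label the merged cluster HO
  updated: d(HO,T)=34, d(HO,V)=25
iteration 2: select T,V (d=18); attach at lengths (9, 9); label the merged cluster TV
  updated: d(HO,TV)=59/2
iteration 3: select HO,TV (d=59/2); attach at lengths (53/4, 23/4); label the merged cluster HOTV
final tree: ((H:3/2,O:3/2):53/4,(T:9,V:9):23/4)
total length: 40

((H:3/2,O:3/2):53/4,(T:9,V:9):23/4)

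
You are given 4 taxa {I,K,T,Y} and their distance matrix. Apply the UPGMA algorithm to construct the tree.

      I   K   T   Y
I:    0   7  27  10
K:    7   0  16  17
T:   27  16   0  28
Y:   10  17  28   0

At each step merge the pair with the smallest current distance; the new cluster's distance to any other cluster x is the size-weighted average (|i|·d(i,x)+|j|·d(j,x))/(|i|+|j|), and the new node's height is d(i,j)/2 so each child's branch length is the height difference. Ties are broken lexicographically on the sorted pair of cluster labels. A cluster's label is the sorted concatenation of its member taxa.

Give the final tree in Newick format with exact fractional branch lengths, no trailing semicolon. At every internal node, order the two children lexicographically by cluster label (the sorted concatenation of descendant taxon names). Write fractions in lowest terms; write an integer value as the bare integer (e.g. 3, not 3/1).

(((I:7/2,K:7/2):13/4,Y:27/4):61/12,T:71/6)

iteration 1: select I,K (d=7); attach at lengths (7/2, 7/2); label the merged cluster IK
  updated: d(IK,T)=43/2, d(IK,Y)=27/2
iteration 2: select IK,Y (d=27/2); attach at lengths (13/4, 27/4); label the merged cluster IKY
  updated: d(IKY,T)=71/3
iteration 3: select IKY,T (d=71/3); attach at lengths (61/12, 71/6); label the merged cluster IKTY
final tree: (((I:7/2,K:7/2):13/4,Y:27/4):61/12,T:71/6)
total length: 407/12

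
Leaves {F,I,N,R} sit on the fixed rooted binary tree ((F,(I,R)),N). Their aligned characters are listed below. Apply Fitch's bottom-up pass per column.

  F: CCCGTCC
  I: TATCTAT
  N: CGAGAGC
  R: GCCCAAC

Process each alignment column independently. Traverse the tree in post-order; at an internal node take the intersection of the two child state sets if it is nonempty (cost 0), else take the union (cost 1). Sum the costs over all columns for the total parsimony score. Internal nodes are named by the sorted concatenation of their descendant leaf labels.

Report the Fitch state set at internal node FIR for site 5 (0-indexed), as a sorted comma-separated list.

A,C

site 0, node IR: I={T} ∪ R={G} → {G,T} (+1)
site 0, node FIR: F={C} ∪ IR={G,T} → {C,G,T} (+1)
site 0, node FINR: FIR={C,G,T} ∩ N={C} → {C} (+0)
site 1, node IR: I={A} ∪ R={C} → {A,C} (+1)
site 1, node FIR: F={C} ∩ IR={A,C} → {C} (+0)
site 1, node FINR: FIR={C} ∪ N={G} → {C,G} (+1)
site 2, node IR: I={T} ∪ R={C} → {C,T} (+1)
site 2, node FIR: F={C} ∩ IR={C,T} → {C} (+0)
site 2, node FINR: FIR={C} ∪ N={A} → {A,C} (+1)
site 3, node IR: I={C} ∩ R={C} → {C} (+0)
site 3, node FIR: F={G} ∪ IR={C} → {C,G} (+1)
site 3, node FINR: FIR={C,G} ∩ N={G} → {G} (+0)
site 4, node IR: I={T} ∪ R={A} → {A,T} (+1)
site 4, node FIR: F={T} ∩ IR={A,T} → {T} (+0)
site 4, node FINR: FIR={T} ∪ N={A} → {A,T} (+1)
site 5, node IR: I={A} ∩ R={A} → {A} (+0)
site 5, node FIR: F={C} ∪ IR={A} → {A,C} (+1)
site 5, node FINR: FIR={A,C} ∪ N={G} → {A,C,G} (+1)
site 6, node IR: I={T} ∪ R={C} → {C,T} (+1)
site 6, node FIR: F={C} ∩ IR={C,T} → {C} (+0)
site 6, node FINR: FIR={C} ∩ N={C} → {C} (+0)
per-site changes: [2, 2, 2, 1, 2, 2, 1]; total = 12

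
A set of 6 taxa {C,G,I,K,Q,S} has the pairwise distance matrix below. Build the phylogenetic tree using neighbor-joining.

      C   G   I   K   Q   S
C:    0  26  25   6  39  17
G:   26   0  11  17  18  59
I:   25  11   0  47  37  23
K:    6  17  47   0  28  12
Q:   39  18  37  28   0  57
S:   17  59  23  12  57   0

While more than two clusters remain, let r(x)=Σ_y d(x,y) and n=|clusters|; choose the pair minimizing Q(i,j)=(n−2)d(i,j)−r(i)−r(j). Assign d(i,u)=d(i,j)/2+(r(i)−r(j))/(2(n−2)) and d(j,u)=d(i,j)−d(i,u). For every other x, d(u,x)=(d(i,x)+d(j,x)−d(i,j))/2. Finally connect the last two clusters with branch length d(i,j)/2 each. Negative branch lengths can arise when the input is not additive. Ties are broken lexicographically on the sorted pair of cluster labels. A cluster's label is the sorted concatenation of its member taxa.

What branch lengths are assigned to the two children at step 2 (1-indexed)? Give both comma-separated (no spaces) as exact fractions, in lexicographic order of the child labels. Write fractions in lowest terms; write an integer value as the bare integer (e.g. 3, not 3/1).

6,9

iteration 1: select G,Q (d=18, Q=-238); attach at lengths (3, 15); label the merged cluster GQ
  updated: d(C,GQ)=47/2, d(GQ,I)=15, d(GQ,K)=27/2, d(GQ,S)=49
iteration 2: select GQ,I (d=15, Q=-166); attach at lengths (6, 9); label the merged cluster GIQ
  updated: d(C,GIQ)=67/4, d(GIQ,K)=91/4, d(GIQ,S)=57/2
iteration 3: select C,GIQ (d=67/4, Q=-297/4); attach at lengths (21/16, 247/16); label the merged cluster CGIQ
  updated: d(CGIQ,K)=6, d(CGIQ,S)=115/8
iteration 4: select CGIQ,K (d=6, Q=-259/8); attach at lengths (67/16, 29/16); label the merged cluster CGIKQ
  updated: d(CGIKQ,S)=163/16
iteration 5: select CGIKQ,S (d=163/16); attach at lengths (163/32, 163/32); label the merged cluster CGIKQS
final tree: (((C:21/16,((G:3,Q:15):6,I:9):247/16):67/16,K:29/16):163/32,S:163/32)
total length: 1055/16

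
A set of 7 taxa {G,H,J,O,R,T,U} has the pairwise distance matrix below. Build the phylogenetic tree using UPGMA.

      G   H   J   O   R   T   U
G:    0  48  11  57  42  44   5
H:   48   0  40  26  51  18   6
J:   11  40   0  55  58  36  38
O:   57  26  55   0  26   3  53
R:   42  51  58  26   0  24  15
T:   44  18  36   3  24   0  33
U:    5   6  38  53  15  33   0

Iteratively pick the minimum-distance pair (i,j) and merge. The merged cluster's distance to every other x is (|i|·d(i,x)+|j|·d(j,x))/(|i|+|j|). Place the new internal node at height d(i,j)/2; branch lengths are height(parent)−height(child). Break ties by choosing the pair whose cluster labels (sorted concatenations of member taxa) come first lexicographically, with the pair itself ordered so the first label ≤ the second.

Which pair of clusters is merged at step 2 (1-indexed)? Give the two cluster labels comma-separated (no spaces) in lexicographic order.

step 1: merge (O,T) at d=3; branch lengths O→3/2, T→3/2; new cluster OT
  updated: d(G,OT)=101/2, d(H,OT)=22, d(J,OT)=91/2, d(OT,R)=25, d(OT,U)=43
step 2: merge (G,U) at d=5; branch lengths G→5/2, U→5/2; new cluster GU
  updated: d(GU,H)=27, d(GU,J)=49/2, d(GU,OT)=187/4, d(GU,R)=57/2
step 3: merge (H,OT) at d=22; branch lengths H→11, OT→19/2; new cluster HOT
  updated: d(GU,HOT)=241/6, d(HOT,J)=131/3, d(HOT,R)=101/3
step 4: merge (GU,J) at d=49/2; branch lengths GU→39/4, J→49/4; new cluster GJU
  updated: d(GJU,HOT)=124/3, d(GJU,R)=115/3
step 5: merge (HOT,R) at d=101/3; branch lengths HOT→35/6, R→101/6; new cluster HORT
  updated: d(GJU,HORT)=487/12
step 6: merge (GJU,HORT) at d=487/12; branch lengths GJU→193/24, HORT→83/24; new cluster GHJORTU
final tree: (((G:5/2,U:5/2):39/4,J:49/4):193/24,((H:11,(O:3/2,T:3/2):19/2):35/6,R:101/6):83/24)
total length: 254/3

G,U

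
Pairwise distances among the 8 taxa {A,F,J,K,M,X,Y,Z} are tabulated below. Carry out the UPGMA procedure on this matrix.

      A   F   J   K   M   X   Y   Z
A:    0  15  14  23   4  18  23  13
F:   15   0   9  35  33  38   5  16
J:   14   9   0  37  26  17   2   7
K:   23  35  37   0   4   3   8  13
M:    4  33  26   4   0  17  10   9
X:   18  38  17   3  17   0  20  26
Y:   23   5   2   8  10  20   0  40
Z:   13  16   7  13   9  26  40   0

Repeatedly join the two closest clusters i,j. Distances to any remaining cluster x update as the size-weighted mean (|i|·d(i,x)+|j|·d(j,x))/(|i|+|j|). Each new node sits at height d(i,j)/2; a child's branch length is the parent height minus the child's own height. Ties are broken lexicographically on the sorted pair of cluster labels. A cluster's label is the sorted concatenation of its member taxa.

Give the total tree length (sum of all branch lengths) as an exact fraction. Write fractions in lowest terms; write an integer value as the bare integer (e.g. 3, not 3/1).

2671/60

iteration 1: select J,Y (d=2); attach at lengths (1, 1); label the merged cluster JY
  updated: d(A,JY)=37/2, d(F,JY)=7, d(JY,K)=45/2, d(JY,M)=18, d(JY,X)=37/2, d(JY,Z)=47/2
iteration 2: select K,X (d=3); attach at lengths (3/2, 3/2); label the merged cluster KX
  updated: d(A,KX)=41/2, d(F,KX)=73/2, d(JY,KX)=41/2, d(KX,M)=21/2, d(KX,Z)=39/2
iteration 3: select A,M (d=4); attach at lengths (2, 2); label the merged cluster AM
  updated: d(AM,F)=24, d(AM,JY)=73/4, d(AM,KX)=31/2, d(AM,Z)=11
iteration 4: select F,JY (d=7); attach at lengths (7/2, 5/2); label the merged cluster FJY
  updated: d(AM,FJY)=121/6, d(FJY,KX)=155/6, d(FJY,Z)=21
iteration 5: select AM,Z (d=11); attach at lengths (7/2, 11/2); label the merged cluster AMZ
  updated: d(AMZ,FJY)=184/9, d(AMZ,KX)=101/6
iteration 6: select AMZ,KX (d=101/6); attach at lengths (35/12, 83/12); label the merged cluster AKMXZ
  updated: d(AKMXZ,FJY)=113/5
iteration 7: select AKMXZ,FJY (d=113/5); attach at lengths (173/60, 39/5); label the merged cluster AFJKMXYZ
final tree: ((((A:2,M:2):7/2,Z:11/2):35/12,(K:3/2,X:3/2):83/12):173/60,(F:7/2,(J:1,Y:1):5/2):39/5)
total length: 2671/60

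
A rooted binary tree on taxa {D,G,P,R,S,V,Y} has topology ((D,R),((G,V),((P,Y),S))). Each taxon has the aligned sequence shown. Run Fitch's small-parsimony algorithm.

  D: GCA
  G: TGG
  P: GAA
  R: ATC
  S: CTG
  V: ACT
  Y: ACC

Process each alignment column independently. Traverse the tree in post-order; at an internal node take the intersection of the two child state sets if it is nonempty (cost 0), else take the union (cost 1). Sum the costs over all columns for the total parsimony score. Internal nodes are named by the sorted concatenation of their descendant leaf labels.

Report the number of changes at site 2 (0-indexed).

5

DR@0: {G} ∪ {A} = {A,G} (union, +1)
GV@0: {T} ∪ {A} = {A,T} (union, +1)
PY@0: {G} ∪ {A} = {A,G} (union, +1)
PSY@0: {A,G} ∪ {C} = {A,C,G} (union, +1)
GPSVY@0: {A,T} ∩ {A,C,G} = {A} (intersection, +0)
DGPRSVY@0: {A,G} ∩ {A} = {A} (intersection, +0)
DR@1: {C} ∪ {T} = {C,T} (union, +1)
GV@1: {G} ∪ {C} = {C,G} (union, +1)
PY@1: {A} ∪ {C} = {A,C} (union, +1)
PSY@1: {A,C} ∪ {T} = {A,C,T} (union, +1)
GPSVY@1: {C,G} ∩ {A,C,T} = {C} (intersection, +0)
DGPRSVY@1: {C,T} ∩ {C} = {C} (intersection, +0)
DR@2: {A} ∪ {C} = {A,C} (union, +1)
GV@2: {G} ∪ {T} = {G,T} (union, +1)
PY@2: {A} ∪ {C} = {A,C} (union, +1)
PSY@2: {A,C} ∪ {G} = {A,C,G} (union, +1)
GPSVY@2: {G,T} ∩ {A,C,G} = {G} (intersection, +0)
DGPRSVY@2: {A,C} ∪ {G} = {A,C,G} (union, +1)
per-site changes: [4, 4, 5]; total = 13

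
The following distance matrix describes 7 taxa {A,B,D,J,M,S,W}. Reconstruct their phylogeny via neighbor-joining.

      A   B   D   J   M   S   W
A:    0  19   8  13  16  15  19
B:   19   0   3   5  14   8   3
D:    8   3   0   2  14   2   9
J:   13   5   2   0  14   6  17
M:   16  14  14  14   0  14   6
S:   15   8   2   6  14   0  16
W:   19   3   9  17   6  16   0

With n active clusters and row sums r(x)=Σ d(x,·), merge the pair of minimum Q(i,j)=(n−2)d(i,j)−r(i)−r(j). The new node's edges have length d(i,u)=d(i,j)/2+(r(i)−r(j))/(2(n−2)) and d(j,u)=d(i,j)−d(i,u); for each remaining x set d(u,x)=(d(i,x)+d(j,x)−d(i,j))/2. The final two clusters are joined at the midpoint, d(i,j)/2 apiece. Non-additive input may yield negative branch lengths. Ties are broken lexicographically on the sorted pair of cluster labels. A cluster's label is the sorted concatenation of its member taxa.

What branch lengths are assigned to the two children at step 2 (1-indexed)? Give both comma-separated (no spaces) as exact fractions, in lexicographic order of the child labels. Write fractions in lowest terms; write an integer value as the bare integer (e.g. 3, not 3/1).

19/16,69/16

1. join M+W (d=6, Q=-118) ⇒ MW; edges |M|=19/5, |W|=11/5
  updated: d(A,MW)=29/2, d(B,MW)=11/2, d(D,MW)=17/2, d(J,MW)=25/2, d(MW,S)=12
2. join B+MW (d=11/2, Q=-143/2) ⇒ BMW; edges |B|=19/16, |MW|=69/16
  updated: d(A,BMW)=14, d(BMW,D)=3, d(BMW,J)=6, d(BMW,S)=29/4
3. join A+D (d=8, Q=-41) ⇒ AD; edges |A|=59/6, |D|=-11/6
  updated: d(AD,BMW)=9/2, d(AD,J)=7/2, d(AD,S)=9/2
4. join AD+BMW (d=9/2, Q=-85/4) ⇒ ABDMW; edges |AD|=15/16, |BMW|=57/16
  updated: d(ABDMW,J)=5/2, d(ABDMW,S)=29/8
5. join ABDMW+J (d=5/2, Q=-97/8) ⇒ ABDJMW; edges |ABDMW|=1/16, |J|=39/16
  updated: d(ABDJMW,S)=57/16
6. join ABDJMW+S (d=57/16) ⇒ ABDJMSW; edges |ABDJMW|=57/32, |S|=57/32
final tree: ((((A:59/6,D:-11/6):15/16,(B:19/16,(M:19/5,W:11/5):69/16):57/16):1/16,J:39/16):57/32,S:57/32)
total length: 481/16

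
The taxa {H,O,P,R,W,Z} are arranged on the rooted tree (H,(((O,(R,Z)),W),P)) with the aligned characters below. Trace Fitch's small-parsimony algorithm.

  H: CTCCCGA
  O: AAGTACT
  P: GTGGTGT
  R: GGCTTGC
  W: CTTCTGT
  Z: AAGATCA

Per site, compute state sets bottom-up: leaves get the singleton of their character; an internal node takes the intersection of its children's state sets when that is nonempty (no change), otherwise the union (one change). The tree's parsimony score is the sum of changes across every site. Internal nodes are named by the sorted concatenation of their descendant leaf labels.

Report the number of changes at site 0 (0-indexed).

3

site 0, node RZ: R={G} ∪ Z={A} → {A,G} (+1)
site 0, node ORZ: O={A} ∩ RZ={A,G} → {A} (+0)
site 0, node ORWZ: ORZ={A} ∪ W={C} → {A,C} (+1)
site 0, node OPRWZ: ORWZ={A,C} ∪ P={G} → {A,C,G} (+1)
site 0, node HOPRWZ: H={C} ∩ OPRWZ={A,C,G} → {C} (+0)
site 1, node RZ: R={G} ∪ Z={A} → {A,G} (+1)
site 1, node ORZ: O={A} ∩ RZ={A,G} → {A} (+0)
site 1, node ORWZ: ORZ={A} ∪ W={T} → {A,T} (+1)
site 1, node OPRWZ: ORWZ={A,T} ∩ P={T} → {T} (+0)
site 1, node HOPRWZ: H={T} ∩ OPRWZ={T} → {T} (+0)
site 2, node RZ: R={C} ∪ Z={G} → {C,G} (+1)
site 2, node ORZ: O={G} ∩ RZ={C,G} → {G} (+0)
site 2, node ORWZ: ORZ={G} ∪ W={T} → {G,T} (+1)
site 2, node OPRWZ: ORWZ={G,T} ∩ P={G} → {G} (+0)
site 2, node HOPRWZ: H={C} ∪ OPRWZ={G} → {C,G} (+1)
site 3, node RZ: R={T} ∪ Z={A} → {A,T} (+1)
site 3, node ORZ: O={T} ∩ RZ={A,T} → {T} (+0)
site 3, node ORWZ: ORZ={T} ∪ W={C} → {C,T} (+1)
site 3, node OPRWZ: ORWZ={C,T} ∪ P={G} → {C,G,T} (+1)
site 3, node HOPRWZ: H={C} ∩ OPRWZ={C,G,T} → {C} (+0)
site 4, node RZ: R={T} ∩ Z={T} → {T} (+0)
site 4, node ORZ: O={A} ∪ RZ={T} → {A,T} (+1)
site 4, node ORWZ: ORZ={A,T} ∩ W={T} → {T} (+0)
site 4, node OPRWZ: ORWZ={T} ∩ P={T} → {T} (+0)
site 4, node HOPRWZ: H={C} ∪ OPRWZ={T} → {C,T} (+1)
site 5, node RZ: R={G} ∪ Z={C} → {C,G} (+1)
site 5, node ORZ: O={C} ∩ RZ={C,G} → {C} (+0)
site 5, node ORWZ: ORZ={C} ∪ W={G} → {C,G} (+1)
site 5, node OPRWZ: ORWZ={C,G} ∩ P={G} → {G} (+0)
site 5, node HOPRWZ: H={G} ∩ OPRWZ={G} → {G} (+0)
site 6, node RZ: R={C} ∪ Z={A} → {A,C} (+1)
site 6, node ORZ: O={T} ∪ RZ={A,C} → {A,C,T} (+1)
site 6, node ORWZ: ORZ={A,C,T} ∩ W={T} → {T} (+0)
site 6, node OPRWZ: ORWZ={T} ∩ P={T} → {T} (+0)
site 6, node HOPRWZ: H={A} ∪ OPRWZ={T} → {A,T} (+1)
per-site changes: [3, 2, 3, 3, 2, 2, 3]; total = 18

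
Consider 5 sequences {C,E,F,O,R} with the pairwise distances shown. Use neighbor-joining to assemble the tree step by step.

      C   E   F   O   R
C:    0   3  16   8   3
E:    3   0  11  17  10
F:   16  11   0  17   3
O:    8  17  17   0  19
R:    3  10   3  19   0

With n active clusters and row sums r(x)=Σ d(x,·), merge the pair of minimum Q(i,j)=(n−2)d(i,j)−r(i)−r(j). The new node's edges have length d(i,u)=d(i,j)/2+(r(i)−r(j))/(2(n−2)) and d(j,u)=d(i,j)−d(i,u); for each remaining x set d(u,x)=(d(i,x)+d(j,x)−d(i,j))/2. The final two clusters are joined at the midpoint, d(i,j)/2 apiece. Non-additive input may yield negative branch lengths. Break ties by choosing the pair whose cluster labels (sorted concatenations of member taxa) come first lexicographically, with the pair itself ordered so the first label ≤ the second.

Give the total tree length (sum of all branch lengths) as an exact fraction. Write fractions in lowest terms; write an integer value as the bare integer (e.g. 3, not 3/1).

181/8

1. join F+R (d=3, Q=-73) ⇒ FR; edges |F|=7/2, |R|=-1/2
  updated: d(C,FR)=8, d(E,FR)=9, d(FR,O)=33/2
2. join C+O (d=8, Q=-89/2) ⇒ CO; edges |C|=-13/8, |O|=77/8
  updated: d(CO,E)=6, d(CO,FR)=33/4
3. join CO+E (d=6, Q=-93/4) ⇒ CEO; edges |CO|=21/8, |E|=27/8
  updated: d(CEO,FR)=45/8
4. join CEO+FR (d=45/8) ⇒ CEFOR; edges |CEO|=45/16, |FR|=45/16
final tree: (((C:-13/8,O:77/8):21/8,E:27/8):45/16,(F:7/2,R:-1/2):45/16)
total length: 181/8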